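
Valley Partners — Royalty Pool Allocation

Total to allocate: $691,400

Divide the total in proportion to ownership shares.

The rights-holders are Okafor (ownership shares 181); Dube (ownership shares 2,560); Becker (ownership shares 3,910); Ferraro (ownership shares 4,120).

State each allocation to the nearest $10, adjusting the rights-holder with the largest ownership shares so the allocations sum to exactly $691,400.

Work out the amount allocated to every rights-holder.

Okafor: $11,620 · Dube: $164,330 · Becker: $250,990 · Ferraro: $264,460

Combined ownership shares = 10,771.
Proportional shares: Okafor 181/10,771 × $691,400 = 11,618.55; Dube 2,560/10,771 × $691,400 = 164,328.66; Becker 3,910/10,771 × $691,400 = 250,986.35; Ferraro 4,120/10,771 × $691,400 = 264,466.44.
After rounding ($10): Okafor $11,620; Dube $164,330; Becker $250,990; Ferraro $264,470. Sum = $691,410.
Difference $691,400 − $691,410 = −$10 applied to largest ownership shares (Ferraro): Ferraro becomes $264,460.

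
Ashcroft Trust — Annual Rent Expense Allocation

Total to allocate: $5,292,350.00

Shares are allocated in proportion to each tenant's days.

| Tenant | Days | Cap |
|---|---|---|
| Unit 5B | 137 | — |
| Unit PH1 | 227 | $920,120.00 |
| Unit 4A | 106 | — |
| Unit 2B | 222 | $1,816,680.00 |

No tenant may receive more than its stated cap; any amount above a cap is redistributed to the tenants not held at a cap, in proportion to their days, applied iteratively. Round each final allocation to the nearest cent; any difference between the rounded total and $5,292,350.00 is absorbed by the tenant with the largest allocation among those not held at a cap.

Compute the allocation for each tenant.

Combined days = 692.
Unconstrained shares: Unit 5B 1,047,762.9335; Unit PH1 1,736,074.3497; Unit 4A 810,677.8902; Unit 2B 1,697,834.8266.
Cap binds for Unit PH1 ($920,120.00); remaining pool $4,372,230.00 reallocated over remaining days 465.
Cap binds for Unit 2B ($1,816,680.00); remaining pool $2,555,550.00 reallocated over remaining days 243.
Redistributed shares: Unit 5B 1,440,783.3333 → $1,440,783.33; Unit 4A 1,114,766.6667 → $1,114,766.67.

Unit 5B: $1,440,783.33 · Unit PH1: $920,120.00 · Unit 4A: $1,114,766.67 · Unit 2B: $1,816,680.00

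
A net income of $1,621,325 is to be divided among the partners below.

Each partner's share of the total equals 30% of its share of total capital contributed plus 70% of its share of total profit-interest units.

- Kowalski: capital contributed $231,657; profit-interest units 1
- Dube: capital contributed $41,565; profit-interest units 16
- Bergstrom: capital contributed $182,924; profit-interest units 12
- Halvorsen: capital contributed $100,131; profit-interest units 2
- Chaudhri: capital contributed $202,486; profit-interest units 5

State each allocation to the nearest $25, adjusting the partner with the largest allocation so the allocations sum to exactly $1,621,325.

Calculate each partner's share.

Totals — capital contributed 758,763, profit-interest units 36.
Blended shares (30% capital contributed + 70% profit-interest units): Kowalski 0.1110; Dube 0.3275; Bergstrom 0.3057; Halvorsen 0.0785; Chaudhri 0.1773.
Unrounded shares: Kowalski 180,027.19; Dube 531,057.05; Bergstrom 495,570.78; Halvorsen 127,239.51; Chaudhri 287,430.46.
At nearest $25: Kowalski $180,025; Dube $531,050; Bergstrom $495,575; Halvorsen $127,250; Chaudhri $287,425. Sum = $1,621,325.
Rounded total matches; no reconciliation needed.

Kowalski: $180,025 · Dube: $531,050 · Bergstrom: $495,575 · Halvorsen: $127,250 · Chaudhri: $287,425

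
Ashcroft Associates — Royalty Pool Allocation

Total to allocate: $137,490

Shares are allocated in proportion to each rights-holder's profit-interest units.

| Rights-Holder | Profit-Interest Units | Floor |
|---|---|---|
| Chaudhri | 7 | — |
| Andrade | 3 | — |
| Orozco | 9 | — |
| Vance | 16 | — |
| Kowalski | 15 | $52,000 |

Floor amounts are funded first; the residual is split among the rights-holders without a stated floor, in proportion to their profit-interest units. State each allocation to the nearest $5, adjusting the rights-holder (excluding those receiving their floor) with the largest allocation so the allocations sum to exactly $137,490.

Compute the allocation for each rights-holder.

Chaudhri: $17,100 | Andrade: $7,330 | Orozco: $21,985 | Vance: $39,075 | Kowalski: $52,000

Minimums first: Kowalski $52,000. Remaining pool $85,490.
Remaining pool split over remaining profit-interest units 35: Chaudhri 17,098.00 → $17,100; Andrade 7,327.71 → $7,330; Orozco 21,983.14 → $21,985; Vance 39,081.14 → $39,080.
Rounding difference −$5 applied to Vance → $39,075.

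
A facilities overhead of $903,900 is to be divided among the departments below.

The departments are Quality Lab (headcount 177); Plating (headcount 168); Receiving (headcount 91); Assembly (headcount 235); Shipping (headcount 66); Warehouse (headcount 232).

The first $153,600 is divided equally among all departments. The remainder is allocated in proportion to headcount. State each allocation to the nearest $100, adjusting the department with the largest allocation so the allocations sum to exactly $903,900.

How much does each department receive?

First tranche $153,600 split equally: $25,600 each.
Remainder $750,300 by headcount (total 969): Quality Lab 137,051.70 → $137,100; Plating 130,082.97 → $130,100; Receiving 70,461.61 → $70,500; Assembly 181,961.30 → $182,000; Shipping 51,104.02 → $51,100; Warehouse 179,638.39 → $179,600.
Rounding difference −$100 on remainder applied to Assembly.
Totals: Quality Lab $25,600 + $137,100 = $162,700; Plating $25,600 + $130,100 = $155,700; Receiving $25,600 + $70,500 = $96,100; Assembly $25,600 + $181,900 = $207,500; Shipping $25,600 + $51,100 = $76,700; Warehouse $25,600 + $179,600 = $205,200.

Quality Lab: $162,700; Plating: $155,700; Receiving: $96,100; Assembly: $207,500; Shipping: $76,700; Warehouse: $205,200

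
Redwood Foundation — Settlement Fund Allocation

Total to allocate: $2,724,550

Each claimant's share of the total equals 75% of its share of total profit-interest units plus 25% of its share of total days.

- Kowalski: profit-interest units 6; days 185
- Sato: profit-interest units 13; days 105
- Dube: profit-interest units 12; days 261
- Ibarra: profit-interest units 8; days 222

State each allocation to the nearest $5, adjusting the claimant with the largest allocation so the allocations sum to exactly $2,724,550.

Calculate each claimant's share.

Totals — profit-interest units 39, days 773.
Composite weights (75% profit-interest units + 25% days): Kowalski 0.1752; Sato 0.2840; Dube 0.3152; Ibarra 0.2256.
Raw shares: Kowalski 477,385.95; Sato 773,659.41; Dube 858,725.34; Ibarra 614,779.29.
After rounding ($5): Kowalski $477,385; Sato $773,660; Dube $858,725; Ibarra $614,780. Sum = $2,724,550.
Rounded total matches; no reconciliation needed.

Kowalski: $477,385; Sato: $773,660; Dube: $858,725; Ibarra: $614,780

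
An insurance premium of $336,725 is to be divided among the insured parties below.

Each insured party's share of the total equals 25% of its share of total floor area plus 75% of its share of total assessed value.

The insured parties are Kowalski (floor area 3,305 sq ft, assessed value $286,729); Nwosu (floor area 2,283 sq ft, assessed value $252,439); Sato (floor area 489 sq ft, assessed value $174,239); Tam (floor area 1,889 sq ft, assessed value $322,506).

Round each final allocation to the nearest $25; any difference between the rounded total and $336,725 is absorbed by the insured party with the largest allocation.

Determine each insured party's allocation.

Kowalski: $104,825; Nwosu: $85,675; Sato: $47,650; Tam: $98,575

Totals — floor area 7,966, assessed value 1,035,913.
Composite weights (25% floor area + 75% assessed value): Kowalski 0.3113; Nwosu 0.2544; Sato 0.1415; Tam 0.2928.
Raw shares: Kowalski 104,827.07; Nwosu 85,667.50; Sato 47,645.02; Tam 98,585.41.
At nearest $25: Kowalski $104,825; Nwosu $85,675; Sato $47,650; Tam $98,575. Sum = $336,725.
Sum already equals the total — no adjustment.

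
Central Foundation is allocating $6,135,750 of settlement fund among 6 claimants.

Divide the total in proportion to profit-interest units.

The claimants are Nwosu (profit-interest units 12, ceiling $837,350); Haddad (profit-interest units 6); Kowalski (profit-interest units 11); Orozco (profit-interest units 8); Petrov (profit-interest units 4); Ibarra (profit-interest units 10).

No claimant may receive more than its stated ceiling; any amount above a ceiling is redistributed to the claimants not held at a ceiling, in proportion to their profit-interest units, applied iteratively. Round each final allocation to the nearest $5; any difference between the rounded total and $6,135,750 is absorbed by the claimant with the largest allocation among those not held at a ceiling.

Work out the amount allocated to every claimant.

Combined profit-interest units = 51.
Pro-rata shares before constraints: Nwosu 1,443,705.88; Haddad 721,852.94; Kowalski 1,323,397.06; Orozco 962,470.59; Petrov 481,235.29; Ibarra 1,203,088.24.
Held at cap: Nwosu ($837,350); remaining pool $5,298,400 reallocated over remaining profit-interest units 39.
Shares after redistribution: Haddad 815,138.46 → $815,140; Kowalski 1,494,420.51 → $1,494,420; Orozco 1,086,851.28 → $1,086,850; Petrov 543,425.64 → $543,425; Ibarra 1,358,564.10 → $1,358,565.

Nwosu: $837,350 · Haddad: $815,140 · Kowalski: $1,494,420 · Orozco: $1,086,850 · Petrov: $543,425 · Ibarra: $1,358,565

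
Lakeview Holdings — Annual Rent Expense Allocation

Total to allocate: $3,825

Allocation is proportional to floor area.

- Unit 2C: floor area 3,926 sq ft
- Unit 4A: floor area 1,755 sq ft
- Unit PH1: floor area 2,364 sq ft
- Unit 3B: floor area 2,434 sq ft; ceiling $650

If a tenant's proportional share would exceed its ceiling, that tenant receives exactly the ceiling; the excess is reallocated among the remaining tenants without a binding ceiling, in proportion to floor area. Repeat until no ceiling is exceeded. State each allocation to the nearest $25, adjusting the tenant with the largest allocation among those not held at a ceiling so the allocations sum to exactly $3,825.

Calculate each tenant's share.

Floor area total: 10,479.
Proportional shares (ignoring caps): Unit 2C 1,433.05; Unit 4A 640.60; Unit PH1 862.90; Unit 3B 888.45.
Held at cap: Unit 3B ($650); remaining pool $3,175 reallocated over remaining floor area 8,045.
Shares after redistribution: Unit 2C 1,549.42 → $1,550; Unit 4A 692.62 → $700; Unit PH1 932.96 → $925.

Unit 2C: $1,550; Unit 4A: $700; Unit PH1: $925; Unit 3B: $650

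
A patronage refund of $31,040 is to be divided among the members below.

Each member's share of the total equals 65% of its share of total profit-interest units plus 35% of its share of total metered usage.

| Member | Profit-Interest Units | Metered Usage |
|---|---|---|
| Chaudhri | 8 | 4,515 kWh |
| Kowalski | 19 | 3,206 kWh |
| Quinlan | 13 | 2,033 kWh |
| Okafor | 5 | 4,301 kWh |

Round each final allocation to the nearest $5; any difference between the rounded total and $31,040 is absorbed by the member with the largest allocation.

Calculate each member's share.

Chaudhri: $7,075; Kowalski: $11,000; Quinlan: $7,400; Okafor: $5,565

Totals — profit-interest units 45, metered usage 14,055.
Composite weights (65% profit-interest units + 35% metered usage): Chaudhri 0.2280; Kowalski 0.3543; Quinlan 0.2384; Okafor 0.1793.
Unrounded shares: Chaudhri 7,076.77; Kowalski 10,996.88; Quinlan 7,400.06; Okafor 5,566.29.
At nearest $5: Chaudhri $7,075; Kowalski $10,995; Quinlan $7,400; Okafor $5,565. Sum = $31,035.
Difference $31,040 − $31,035 = +$5 applied to largest allocation (Kowalski): Kowalski becomes $11,000.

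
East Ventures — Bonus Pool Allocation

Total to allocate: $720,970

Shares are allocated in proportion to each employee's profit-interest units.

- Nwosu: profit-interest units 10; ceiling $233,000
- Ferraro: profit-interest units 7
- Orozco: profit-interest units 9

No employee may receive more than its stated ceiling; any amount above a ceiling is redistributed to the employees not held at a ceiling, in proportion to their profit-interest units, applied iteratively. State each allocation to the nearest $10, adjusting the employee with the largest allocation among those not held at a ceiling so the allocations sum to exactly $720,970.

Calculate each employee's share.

Nwosu: $233,000 · Ferraro: $213,490 · Orozco: $274,480

Total profit-interest units = 26.
Pro-rata shares before constraints: Nwosu 277,296.15; Ferraro 194,107.31; Orozco 249,566.54.
Capped: Nwosu ($233,000); residual $487,970 reallocated over remaining profit-interest units 16.
Redistributed shares: Ferraro 213,486.88 → $213,490; Orozco 274,483.12 → $274,480.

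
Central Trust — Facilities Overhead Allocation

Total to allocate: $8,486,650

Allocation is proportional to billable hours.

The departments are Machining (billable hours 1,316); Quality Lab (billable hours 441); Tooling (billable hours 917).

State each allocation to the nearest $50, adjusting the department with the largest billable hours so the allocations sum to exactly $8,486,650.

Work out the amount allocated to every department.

Combined billable hours = 1,316 + 441 + 917 = 2,674.
Proportional shares: Machining 4,176,675.92; Quality Lab 1,399,630.76; Tooling 2,910,343.32.
Rounded to nearest $50: Machining $4,176,700; Quality Lab $1,399,650; Tooling $2,910,350. Sum = $8,486,700.
Difference $8,486,650 − $8,486,700 = −$50 applied to largest billable hours (Machining): Machining becomes $4,176,650.

Machining: $4,176,650 | Quality Lab: $1,399,650 | Tooling: $2,910,350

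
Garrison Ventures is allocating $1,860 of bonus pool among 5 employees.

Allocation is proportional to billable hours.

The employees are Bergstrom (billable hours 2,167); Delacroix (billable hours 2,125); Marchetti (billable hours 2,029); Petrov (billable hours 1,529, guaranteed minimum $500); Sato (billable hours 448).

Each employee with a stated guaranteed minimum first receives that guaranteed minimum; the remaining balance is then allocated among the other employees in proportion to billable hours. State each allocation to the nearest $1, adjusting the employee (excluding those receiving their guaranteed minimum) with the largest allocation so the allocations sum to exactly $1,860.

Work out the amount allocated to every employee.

Minimums first: Petrov $500. Balance $1,360.
Balance split over remaining billable hours 6,769: Bergstrom 435.38 → $435; Delacroix 426.95 → $427; Marchetti 407.66 → $408; Sato 90.01 → $90.

Bergstrom: $435; Delacroix: $427; Marchetti: $408; Petrov: $500; Sato: $90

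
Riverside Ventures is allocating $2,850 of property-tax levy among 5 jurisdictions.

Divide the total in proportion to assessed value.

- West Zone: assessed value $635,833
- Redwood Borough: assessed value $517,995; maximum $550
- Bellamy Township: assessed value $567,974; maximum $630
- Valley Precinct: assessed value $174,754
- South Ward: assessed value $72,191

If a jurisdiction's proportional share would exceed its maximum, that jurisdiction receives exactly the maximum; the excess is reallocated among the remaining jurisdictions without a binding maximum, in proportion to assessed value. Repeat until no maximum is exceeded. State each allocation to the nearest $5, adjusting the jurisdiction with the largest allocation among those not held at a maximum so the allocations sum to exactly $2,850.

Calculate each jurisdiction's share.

West Zone: $1,205 | Redwood Borough: $550 | Bellamy Township: $630 | Valley Precinct: $330 | South Ward: $135

Combined assessed value = 1,968,747.
Pro-rata shares before constraints: West Zone 920.45; Redwood Borough 749.86; Bellamy Township 822.21; Valley Precinct 252.98; South Ward 104.51.
Cap binds for Redwood Borough ($550), Bellamy Township ($630); remaining pool $1,670 reallocated over remaining assessed value 882,778.
Redistributed shares: West Zone 1,202.84 → $1,205; Valley Precinct 330.59 → $330; South Ward 136.57 → $135.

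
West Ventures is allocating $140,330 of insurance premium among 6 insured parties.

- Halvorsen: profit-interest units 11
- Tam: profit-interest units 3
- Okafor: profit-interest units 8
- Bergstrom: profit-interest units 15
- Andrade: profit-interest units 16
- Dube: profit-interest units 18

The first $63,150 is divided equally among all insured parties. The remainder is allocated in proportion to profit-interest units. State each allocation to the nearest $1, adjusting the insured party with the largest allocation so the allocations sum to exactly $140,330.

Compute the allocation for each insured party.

Halvorsen: $22,482 · Tam: $13,786 · Okafor: $19,221 · Bergstrom: $26,831 · Andrade: $27,918 · Dube: $30,092

First tranche $63,150 split equally: $10,525 each.
Remainder $77,180 by profit-interest units (total 71): Halvorsen 11,957.46 → $11,957; Tam 3,261.13 → $3,261; Okafor 8,696.34 → $8,696; Bergstrom 16,305.63 → $16,306; Andrade 17,392.68 → $17,393; Dube 19,566.76 → $19,567.
Totals: Halvorsen $10,525 + $11,957 = $22,482; Tam $10,525 + $3,261 = $13,786; Okafor $10,525 + $8,696 = $19,221; Bergstrom $10,525 + $16,306 = $26,831; Andrade $10,525 + $17,393 = $27,918; Dube $10,525 + $19,567 = $30,092.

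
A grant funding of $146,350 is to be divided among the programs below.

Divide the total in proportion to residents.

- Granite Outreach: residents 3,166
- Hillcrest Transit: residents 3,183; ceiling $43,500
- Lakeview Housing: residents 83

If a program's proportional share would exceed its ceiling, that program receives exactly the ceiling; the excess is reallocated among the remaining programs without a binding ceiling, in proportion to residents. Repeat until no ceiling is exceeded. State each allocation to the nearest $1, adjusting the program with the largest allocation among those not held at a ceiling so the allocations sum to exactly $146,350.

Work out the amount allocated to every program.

Combined residents = 6,432.
Proportional shares (ignoring caps): Granite Outreach 72,037.33; Hillcrest Transit 72,424.14; Lakeview Housing 1,888.53.
Capped: Hillcrest Transit ($43,500); residual $102,850 reallocated over remaining residents 3,249.
Remaining shares: Granite Outreach 100,222.56 → $100,223; Lakeview Housing 2,627.44 → $2,627.

Granite Outreach: $100,223; Hillcrest Transit: $43,500; Lakeview Housing: $2,627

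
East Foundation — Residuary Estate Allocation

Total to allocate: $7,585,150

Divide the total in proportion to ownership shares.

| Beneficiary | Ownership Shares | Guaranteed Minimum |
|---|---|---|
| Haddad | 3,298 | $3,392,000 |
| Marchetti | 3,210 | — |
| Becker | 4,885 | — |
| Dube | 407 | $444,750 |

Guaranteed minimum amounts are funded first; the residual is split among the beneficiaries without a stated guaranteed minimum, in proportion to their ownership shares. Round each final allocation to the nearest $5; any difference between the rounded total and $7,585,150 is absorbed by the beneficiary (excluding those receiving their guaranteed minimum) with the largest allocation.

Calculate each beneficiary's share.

Haddad: $3,392,000; Marchetti: $1,486,395; Becker: $2,262,005; Dube: $444,750

Minimums first: Haddad $3,392,000; Dube $444,750. Balance $3,748,400.
Balance split over remaining ownership shares 8,095: Marchetti 1,486,394.56 → $1,486,395; Becker 2,262,005.44 → $2,262,005.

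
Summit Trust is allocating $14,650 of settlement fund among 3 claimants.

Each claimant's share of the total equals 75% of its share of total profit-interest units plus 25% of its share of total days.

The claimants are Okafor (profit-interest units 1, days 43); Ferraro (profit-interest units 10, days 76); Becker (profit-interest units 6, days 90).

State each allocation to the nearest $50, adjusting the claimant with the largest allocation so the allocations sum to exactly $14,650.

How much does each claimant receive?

Profit-interest units total 17; days total 209.
Composite weights (75% profit-interest units + 25% days): Okafor 0.0956; Ferraro 0.5321; Becker 0.3724.
Unrounded shares: Okafor 1,399.85; Ferraro 7,795.05; Becker 5,455.09.
After rounding ($50): Okafor $1,400; Ferraro $7,800; Becker $5,450. Sum = $14,650.
No rounding difference to absorb.

Okafor: $1,400; Ferraro: $7,800; Becker: $5,450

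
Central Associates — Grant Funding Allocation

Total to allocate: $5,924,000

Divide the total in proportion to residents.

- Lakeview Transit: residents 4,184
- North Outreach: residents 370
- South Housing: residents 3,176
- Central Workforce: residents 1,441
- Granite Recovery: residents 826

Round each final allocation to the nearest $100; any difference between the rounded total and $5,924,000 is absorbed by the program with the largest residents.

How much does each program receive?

Sum of residents: 4,184 + 370 + 3,176 + 1,441 + 826 = 9,997.
Pro-rata amounts: Lakeview Transit 2,479,345.40; North Outreach 219,253.78; South Housing 1,882,027.01; Central Workforce 853,904.57; Granite Recovery 489,469.24.
At nearest $100: Lakeview Transit $2,479,300; North Outreach $219,300; South Housing $1,882,000; Central Workforce $853,900; Granite Recovery $489,500. Sum = $5,924,000.
Sum already equals the total — no adjustment.

Lakeview Transit: $2,479,300; North Outreach: $219,300; South Housing: $1,882,000; Central Workforce: $853,900; Granite Recovery: $489,500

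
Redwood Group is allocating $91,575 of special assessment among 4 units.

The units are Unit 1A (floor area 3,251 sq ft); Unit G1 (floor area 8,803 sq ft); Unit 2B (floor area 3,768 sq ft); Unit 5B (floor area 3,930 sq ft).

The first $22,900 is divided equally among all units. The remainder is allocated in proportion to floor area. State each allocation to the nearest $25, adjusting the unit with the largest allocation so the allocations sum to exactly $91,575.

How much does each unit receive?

Unit 1A: $17,025 | Unit G1: $36,325 | Unit 2B: $18,825 | Unit 5B: $19,400

Equal tier: $22,900 ÷ 4 = $5,725 apiece.
Remainder $68,675 by floor area (total 19,752): Unit 1A 11,303.28 → $11,300; Unit G1 30,606.83 → $30,600; Unit 2B 13,100.82 → $13,100; Unit 5B 13,664.07 → $13,675.
Totals: Unit 1A $5,725 + $11,300 = $17,025; Unit G1 $5,725 + $30,600 = $36,325; Unit 2B $5,725 + $13,100 = $18,825; Unit 5B $5,725 + $13,675 = $19,400.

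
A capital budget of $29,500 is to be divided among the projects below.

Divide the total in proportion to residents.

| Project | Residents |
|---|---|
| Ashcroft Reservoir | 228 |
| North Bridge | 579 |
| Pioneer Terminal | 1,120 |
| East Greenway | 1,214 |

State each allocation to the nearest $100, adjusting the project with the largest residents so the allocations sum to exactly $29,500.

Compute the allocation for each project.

Sum of residents: 3,141.
Raw shares: Ashcroft Reservoir 228/3,141 × $29,500 = 2,141.36; North Bridge 579/3,141 × $29,500 = 5,437.92; Pioneer Terminal 1,120/3,141 × $29,500 = 10,518.94; East Greenway 1,214/3,141 × $29,500 = 11,401.78.
At nearest $100: Ashcroft Reservoir $2,100; North Bridge $5,400; Pioneer Terminal $10,500; East Greenway $11,400. Sum = $29,400.
Difference $29,500 − $29,400 = +$100 applied to largest residents (East Greenway): East Greenway becomes $11,500.

Ashcroft Reservoir: $2,100 | North Bridge: $5,400 | Pioneer Terminal: $10,500 | East Greenway: $11,500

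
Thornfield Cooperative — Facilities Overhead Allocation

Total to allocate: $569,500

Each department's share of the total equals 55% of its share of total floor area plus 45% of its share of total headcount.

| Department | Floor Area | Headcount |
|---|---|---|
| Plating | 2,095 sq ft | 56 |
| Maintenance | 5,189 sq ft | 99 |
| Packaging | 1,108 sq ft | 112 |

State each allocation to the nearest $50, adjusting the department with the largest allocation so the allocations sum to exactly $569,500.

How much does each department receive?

Totals — floor area 8,392, headcount 267.
Combined weights (55% floor area + 45% headcount): Plating 0.2317; Maintenance 0.5069; Packaging 0.2614.
Raw shares: Plating 131,944.84; Maintenance 288,698.78; Packaging 148,856.38.
Rounded to nearest $50: Plating $131,950; Maintenance $288,700; Packaging $148,850. Sum = $569,500.
Sum already equals the total — no adjustment.

Plating: $131,950 | Maintenance: $288,700 | Packaging: $148,850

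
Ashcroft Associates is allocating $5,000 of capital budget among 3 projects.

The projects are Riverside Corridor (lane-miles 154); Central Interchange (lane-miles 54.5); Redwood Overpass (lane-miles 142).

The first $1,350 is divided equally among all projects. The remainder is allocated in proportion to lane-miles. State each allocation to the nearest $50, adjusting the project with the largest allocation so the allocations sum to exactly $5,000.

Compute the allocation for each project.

First tranche $1,350 split equally: $450 each.
Remainder $3,650 by lane-miles (total 350.5): Riverside Corridor 1,603.71 → $1,600; Central Interchange 567.55 → $550; Redwood Overpass 1,478.74 → $1,500.
Totals: Riverside Corridor $450 + $1,600 = $2,050; Central Interchange $450 + $550 = $1,000; Redwood Overpass $450 + $1,500 = $1,950.

Riverside Corridor: $2,050 | Central Interchange: $1,000 | Redwood Overpass: $1,950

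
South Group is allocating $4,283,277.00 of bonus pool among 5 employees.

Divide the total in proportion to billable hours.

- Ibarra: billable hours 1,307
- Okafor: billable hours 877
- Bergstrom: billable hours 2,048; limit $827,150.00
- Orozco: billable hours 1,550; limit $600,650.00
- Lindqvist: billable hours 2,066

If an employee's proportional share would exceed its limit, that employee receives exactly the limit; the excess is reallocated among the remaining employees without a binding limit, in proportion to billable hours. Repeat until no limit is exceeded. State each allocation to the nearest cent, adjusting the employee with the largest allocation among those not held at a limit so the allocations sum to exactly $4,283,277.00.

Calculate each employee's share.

Ibarra: $878,143.16; Okafor: $589,236.08; Bergstrom: $827,150.00; Orozco: $600,650.00; Lindqvist: $1,388,097.76

Sum of billable hours: 7,848.
Proportional shares (ignoring caps): Ibarra 713,333.7206; Okafor 478,648.5638; Bergstrom 1,117,756.2813; Orozco 845,958.1231; Lindqvist 1,127,580.3112.
Capped: Bergstrom ($827,150.00), Orozco ($600,650.00); residual $2,855,477.00 reallocated over remaining billable hours 4,250.
Redistributed shares: Ibarra 878,143.1621 → $878,143.16; Okafor 589,236.0774 → $589,236.08; Lindqvist 1,388,097.7605 → $1,388,097.76.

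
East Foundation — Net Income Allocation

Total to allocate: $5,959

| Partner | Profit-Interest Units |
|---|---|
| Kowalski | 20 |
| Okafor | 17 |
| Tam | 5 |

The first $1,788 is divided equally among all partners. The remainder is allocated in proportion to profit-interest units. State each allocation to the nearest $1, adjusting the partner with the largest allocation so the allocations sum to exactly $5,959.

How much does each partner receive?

Equal tier: $1,788 ÷ 3 = $596 apiece.
Remainder $4,171 by profit-interest units (total 42): Kowalski 1,986.19 → $1,986; Okafor 1,688.26 → $1,688; Tam 496.55 → $497.
Totals: Kowalski $596 + $1,986 = $2,582; Okafor $596 + $1,688 = $2,284; Tam $596 + $497 = $1,093.

Kowalski: $2,582 · Okafor: $2,284 · Tam: $1,093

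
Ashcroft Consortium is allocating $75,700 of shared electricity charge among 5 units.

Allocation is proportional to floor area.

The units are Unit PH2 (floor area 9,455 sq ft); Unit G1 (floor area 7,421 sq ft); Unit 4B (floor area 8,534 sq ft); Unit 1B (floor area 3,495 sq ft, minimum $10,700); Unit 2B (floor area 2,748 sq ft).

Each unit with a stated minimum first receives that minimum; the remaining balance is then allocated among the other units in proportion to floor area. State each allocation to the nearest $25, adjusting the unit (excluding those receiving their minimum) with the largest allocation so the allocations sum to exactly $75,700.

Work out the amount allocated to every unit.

Unit PH2: $21,825; Unit G1: $17,125; Unit 4B: $19,700; Unit 1B: $10,700; Unit 2B: $6,350

Minimums first: Unit 1B $10,700. Residual $65,000.
Residual split over remaining floor area 28,158: Unit PH2 21,825.95 → $21,825; Unit G1 17,130.66 → $17,125; Unit 4B 19,699.91 → $19,700; Unit 2B 6,343.49 → $6,350.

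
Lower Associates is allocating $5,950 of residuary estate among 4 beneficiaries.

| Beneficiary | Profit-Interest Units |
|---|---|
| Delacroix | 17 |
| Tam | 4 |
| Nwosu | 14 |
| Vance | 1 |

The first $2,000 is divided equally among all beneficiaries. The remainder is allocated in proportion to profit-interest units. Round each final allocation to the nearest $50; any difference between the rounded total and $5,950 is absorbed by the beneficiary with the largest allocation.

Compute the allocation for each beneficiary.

$2,000 shared equally gives $500 per beneficiary.
Remainder $3,950 by profit-interest units (total 36): Delacroix 1,865.28 → $1,850; Tam 438.89 → $450; Nwosu 1,536.11 → $1,550; Vance 109.72 → $100.
Totals: Delacroix $500 + $1,850 = $2,350; Tam $500 + $450 = $950; Nwosu $500 + $1,550 = $2,050; Vance $500 + $100 = $600.

Delacroix: $2,350; Tam: $950; Nwosu: $2,050; Vance: $600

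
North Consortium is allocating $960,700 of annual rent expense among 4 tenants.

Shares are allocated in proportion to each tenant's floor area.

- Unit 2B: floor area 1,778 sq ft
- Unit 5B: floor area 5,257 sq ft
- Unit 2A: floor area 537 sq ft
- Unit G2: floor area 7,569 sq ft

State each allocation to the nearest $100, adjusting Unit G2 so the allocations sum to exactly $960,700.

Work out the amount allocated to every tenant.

Unit 2B: $112,800 · Unit 5B: $333,600 · Unit 2A: $34,100 · Unit G2: $480,200

Combined floor area = 15,141.
Raw shares: Unit 2B 1,778/15,141 × $960,700 = 112,814.52; Unit 5B 5,257/15,141 × $960,700 = 333,557.88; Unit 2A 537/15,141 × $960,700 = 34,072.78; Unit G2 7,569/15,141 × $960,700 = 480,254.82.
Rounded to nearest $100: Unit 2B $112,800; Unit 5B $333,600; Unit 2A $34,100; Unit G2 $480,300. Sum = $960,800.
Difference $960,700 − $960,800 = −$100 applied to Unit G2: Unit G2 becomes $480,200.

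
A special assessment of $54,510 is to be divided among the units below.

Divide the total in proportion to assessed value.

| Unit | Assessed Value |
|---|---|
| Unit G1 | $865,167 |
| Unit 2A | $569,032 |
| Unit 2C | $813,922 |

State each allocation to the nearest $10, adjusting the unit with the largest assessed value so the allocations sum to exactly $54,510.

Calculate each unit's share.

Unit G1: $20,970; Unit 2A: $13,800; Unit 2C: $19,740

Total assessed value = 2,248,121.
Unrounded shares: Unit G1 865,167/2,248,121 × $54,510 = 20,977.63; Unit 2A 569,032/2,248,121 × $54,510 = 13,797.27; Unit 2C 813,922/2,248,121 × $54,510 = 19,735.10.
Rounded to nearest $10: Unit G1 $20,980; Unit 2A $13,800; Unit 2C $19,740. Sum = $54,520.
Difference $54,510 − $54,520 = −$10 applied to largest assessed value (Unit G1): Unit G1 becomes $20,970.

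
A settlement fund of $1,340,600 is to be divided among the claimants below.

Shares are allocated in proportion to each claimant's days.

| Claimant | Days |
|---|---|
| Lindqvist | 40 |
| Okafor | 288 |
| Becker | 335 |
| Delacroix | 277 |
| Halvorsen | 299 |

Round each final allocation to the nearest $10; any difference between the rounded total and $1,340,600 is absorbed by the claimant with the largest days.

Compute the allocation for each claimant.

Lindqvist: $43,280 · Okafor: $311,620 · Becker: $362,470 · Delacroix: $299,710 · Halvorsen: $323,520

Total days = 40 + 288 + 335 + 277 + 299 = 1,239.
Raw shares: Lindqvist 43,280.06; Okafor 311,616.46; Becker 362,470.54; Delacroix 299,714.45; Halvorsen 323,518.48.
At nearest $10: Lindqvist $43,280; Okafor $311,620; Becker $362,470; Delacroix $299,710; Halvorsen $323,520. Sum = $1,340,600.
No rounding difference to absorb.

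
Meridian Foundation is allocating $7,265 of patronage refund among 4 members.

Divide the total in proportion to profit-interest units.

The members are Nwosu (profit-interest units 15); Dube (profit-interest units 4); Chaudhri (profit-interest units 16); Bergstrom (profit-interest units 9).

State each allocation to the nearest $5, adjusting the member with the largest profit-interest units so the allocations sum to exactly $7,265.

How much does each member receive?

Combined profit-interest units = 44.
Proportional shares: Nwosu 15/44 × $7,265 = 2,476.70; Dube 4/44 × $7,265 = 660.45; Chaudhri 16/44 × $7,265 = 2,641.82; Bergstrom 9/44 × $7,265 = 1,486.02.
Rounded to nearest $5: Nwosu $2,475; Dube $660; Chaudhri $2,640; Bergstrom $1,485. Sum = $7,260.
Difference $7,265 − $7,260 = +$5 applied to largest profit-interest units (Chaudhri): Chaudhri becomes $2,645.

Nwosu: $2,475 · Dube: $660 · Chaudhri: $2,645 · Bergstrom: $1,485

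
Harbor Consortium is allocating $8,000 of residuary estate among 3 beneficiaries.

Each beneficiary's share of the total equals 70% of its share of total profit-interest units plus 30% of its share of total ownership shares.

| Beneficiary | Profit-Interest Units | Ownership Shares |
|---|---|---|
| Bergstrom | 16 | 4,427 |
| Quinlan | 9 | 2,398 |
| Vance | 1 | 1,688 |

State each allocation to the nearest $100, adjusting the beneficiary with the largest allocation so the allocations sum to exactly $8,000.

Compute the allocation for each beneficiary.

Bergstrom: $4,700 | Quinlan: $2,600 | Vance: $700

Totals — profit-interest units 26, ownership shares 8,513.
Composite weights (70% profit-interest units + 30% ownership shares): Bergstrom 0.5868; Quinlan 0.3268; Vance 0.0864.
Pro-rata amounts: Bergstrom 4,694.22; Quinlan 2,614.51; Vance 691.27.
After rounding ($100): Bergstrom $4,700; Quinlan $2,600; Vance $700. Sum = $8,000.
Sum already equals the total — no adjustment.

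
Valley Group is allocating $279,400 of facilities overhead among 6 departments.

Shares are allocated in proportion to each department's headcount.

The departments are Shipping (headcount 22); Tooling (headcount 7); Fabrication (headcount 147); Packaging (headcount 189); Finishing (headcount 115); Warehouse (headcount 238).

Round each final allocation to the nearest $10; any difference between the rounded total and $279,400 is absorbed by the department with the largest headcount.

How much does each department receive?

Headcount total: 718.
Raw shares: Shipping 22/718 × $279,400 = 8,561.00; Tooling 7/718 × $279,400 = 2,723.96; Fabrication 147/718 × $279,400 = 57,203.06; Packaging 189/718 × $279,400 = 73,546.80; Finishing 115/718 × $279,400 = 44,750.70; Warehouse 238/718 × $279,400 = 92,614.48.
Rounded to nearest $10: Shipping $8,560; Tooling $2,720; Fabrication $57,200; Packaging $73,550; Finishing $44,750; Warehouse $92,610. Sum = $279,390.
Difference $279,400 − $279,390 = +$10 applied to largest headcount (Warehouse): Warehouse becomes $92,620.

Shipping: $8,560 | Tooling: $2,720 | Fabrication: $57,200 | Packaging: $73,550 | Finishing: $44,750 | Warehouse: $92,620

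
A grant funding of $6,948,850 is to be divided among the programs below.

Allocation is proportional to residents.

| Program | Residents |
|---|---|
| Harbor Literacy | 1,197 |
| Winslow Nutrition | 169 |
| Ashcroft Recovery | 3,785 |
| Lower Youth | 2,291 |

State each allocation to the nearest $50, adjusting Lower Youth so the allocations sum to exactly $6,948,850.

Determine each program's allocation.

Harbor Literacy: $1,117,700; Winslow Nutrition: $157,800; Ashcroft Recovery: $3,534,200; Lower Youth: $2,139,150

Residents total: 7,442.
Unrounded shares: Harbor Literacy 1,197/7,442 × $6,948,850 = 1,117,679.85; Winslow Nutrition 169/7,442 × $6,948,850 = 157,801.08; Ashcroft Recovery 3,785/7,442 × $6,948,850 = 3,534,183.99; Lower Youth 2,291/7,442 × $6,948,850 = 2,139,185.08.
After rounding ($50): Harbor Literacy $1,117,700; Winslow Nutrition $157,800; Ashcroft Recovery $3,534,200; Lower Youth $2,139,200. Sum = $6,948,900.
Difference $6,948,850 − $6,948,900 = −$50 applied to Lower Youth: Lower Youth becomes $2,139,150.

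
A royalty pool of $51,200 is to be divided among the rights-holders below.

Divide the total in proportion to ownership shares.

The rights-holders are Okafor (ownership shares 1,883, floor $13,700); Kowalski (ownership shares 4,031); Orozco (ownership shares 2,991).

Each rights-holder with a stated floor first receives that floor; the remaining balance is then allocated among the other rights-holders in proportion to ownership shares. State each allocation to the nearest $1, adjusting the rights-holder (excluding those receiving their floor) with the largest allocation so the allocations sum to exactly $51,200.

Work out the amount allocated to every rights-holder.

Fund the minimums — Okafor $13,700. Remaining pool $37,500.
Remaining pool split over remaining ownership shares 7,022: Kowalski 21,526.99 → $21,527; Orozco 15,973.01 → $15,973.

Okafor: $13,700 · Kowalski: $21,527 · Orozco: $15,973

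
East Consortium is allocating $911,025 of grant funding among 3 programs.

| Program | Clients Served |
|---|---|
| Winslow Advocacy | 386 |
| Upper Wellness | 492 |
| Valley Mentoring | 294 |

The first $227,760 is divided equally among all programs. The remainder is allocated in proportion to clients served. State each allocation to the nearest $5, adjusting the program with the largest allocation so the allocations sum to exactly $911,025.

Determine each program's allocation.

Winslow Advocacy: $300,955 | Upper Wellness: $362,750 | Valley Mentoring: $247,320

Equal tier: $227,760 ÷ 3 = $75,920 apiece.
Remainder $683,265 by clients served (total 1,172): Winslow Advocacy 225,034.38 → $225,035; Upper Wellness 286,831.38 → $286,830; Valley Mentoring 171,399.24 → $171,400.
Totals: Winslow Advocacy $75,920 + $225,035 = $300,955; Upper Wellness $75,920 + $286,830 = $362,750; Valley Mentoring $75,920 + $171,400 = $247,320.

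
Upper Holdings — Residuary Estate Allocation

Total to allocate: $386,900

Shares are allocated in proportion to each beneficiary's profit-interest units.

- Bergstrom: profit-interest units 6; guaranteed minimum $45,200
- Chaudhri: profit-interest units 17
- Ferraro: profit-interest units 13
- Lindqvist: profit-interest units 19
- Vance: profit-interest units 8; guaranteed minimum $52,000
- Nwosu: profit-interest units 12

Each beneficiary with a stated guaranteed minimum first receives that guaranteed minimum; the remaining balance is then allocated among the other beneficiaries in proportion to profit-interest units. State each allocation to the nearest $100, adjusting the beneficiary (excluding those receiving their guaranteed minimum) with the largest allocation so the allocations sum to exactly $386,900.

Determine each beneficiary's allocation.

Guaranteed amounts: Bergstrom $45,200; Vance $52,000. Balance $289,700.
Balance split over remaining profit-interest units 61: Chaudhri 80,736.07 → $80,700; Ferraro 61,739.34 → $61,700; Lindqvist 90,234.43 → $90,200; Nwosu 56,990.16 → $57,000.
Rounding difference +$100 applied to Lindqvist → $90,300.

Bergstrom: $45,200; Chaudhri: $80,700; Ferraro: $61,700; Lindqvist: $90,300; Vance: $52,000; Nwosu: $57,000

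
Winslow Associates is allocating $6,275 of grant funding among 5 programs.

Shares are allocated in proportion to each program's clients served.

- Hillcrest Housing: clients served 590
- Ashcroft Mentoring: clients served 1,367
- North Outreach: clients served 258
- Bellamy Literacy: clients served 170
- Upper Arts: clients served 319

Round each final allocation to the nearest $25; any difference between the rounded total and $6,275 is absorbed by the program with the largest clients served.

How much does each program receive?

Combined clients served = 590 + 1,367 + 258 + 170 + 319 = 2,704.
Proportional shares: Hillcrest Housing 1,369.18; Ashcroft Mentoring 3,172.31; North Outreach 598.72; Bellamy Literacy 394.51; Upper Arts 740.28.
At nearest $25: Hillcrest Housing $1,375; Ashcroft Mentoring $3,175; North Outreach $600; Bellamy Literacy $400; Upper Arts $750. Sum = $6,300.
Difference $6,275 − $6,300 = −$25 applied to largest clients served (Ashcroft Mentoring): Ashcroft Mentoring becomes $3,150.

Hillcrest Housing: $1,375 | Ashcroft Mentoring: $3,150 | North Outreach: $600 | Bellamy Literacy: $400 | Upper Arts: $750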